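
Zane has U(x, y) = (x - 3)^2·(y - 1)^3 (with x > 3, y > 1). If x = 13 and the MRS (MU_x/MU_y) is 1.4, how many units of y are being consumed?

MU_x = 2·(x−3)·(y−1)^3, MU_y = 3·(x−3)^2·(y−1)^2.
MRS = (2/3)·(y−1)/(x−3).
Substitute x = 13: MRS = (y − 1)/15. Setting this equal to 1.4 gives y − 1 = 1.4·15 = 21, so y = 22.

y = 22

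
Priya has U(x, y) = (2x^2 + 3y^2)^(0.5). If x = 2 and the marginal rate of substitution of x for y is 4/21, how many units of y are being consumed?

For CES with ρ = 2, MRS = (2/3)·(y/x)^(-1).
Setting (2/3)·(y/2)^(-1) = 4/21 gives (y/2)^(-1) = 2/7, so y/2 = 3.5 and y = 7.

y = 7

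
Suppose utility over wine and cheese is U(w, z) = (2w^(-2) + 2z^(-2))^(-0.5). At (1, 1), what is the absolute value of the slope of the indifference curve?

MRS = 1

For CES with ρ = -2, MRS = (z/w)^3.
At (1, 1): MRS = 1.
The indifference curve has slope −1 at this bundle.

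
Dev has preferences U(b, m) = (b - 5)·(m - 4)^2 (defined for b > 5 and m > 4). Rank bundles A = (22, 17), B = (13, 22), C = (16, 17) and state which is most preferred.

Evaluate utility at each bundle:
U(A) = 2873.
U(B) = 2592.
U(C) = 1859.
Highest utility is A, so A ≻ B ≻ C.

Bundle A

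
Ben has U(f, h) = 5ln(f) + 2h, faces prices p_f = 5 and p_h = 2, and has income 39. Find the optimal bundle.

f* = 1, h* = 17

MU_f = 5/f, MU_h = 2.
MRS = 5/f ÷ 2.
Tangency: set MRS = p_f/p_h = 5/2 = 2.5.
MRS depends only on f: 2.5/f = 2.5 ⇒ f* = 2.5/2.5 = 1.
From the budget, 2·h = 39 − 5·1 = 34, so h* = 17.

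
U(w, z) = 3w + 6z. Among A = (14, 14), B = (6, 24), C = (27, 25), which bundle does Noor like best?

Bundle C

Evaluate utility at each bundle:
U(A) = 126.
U(B) = 162.
U(C) = 231.
Highest utility is C, so C ≻ B ≻ A.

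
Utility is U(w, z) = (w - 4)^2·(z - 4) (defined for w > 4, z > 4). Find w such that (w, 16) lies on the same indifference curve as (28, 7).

U(28, 7) = 1728.
Set U(w, 16) = 1728 and solve.
With z = 16: (16 − 4) = 12, so (w − 4)^2 = 1728/12 = 144.
Taking the square root (with w > 4): w − 4 = 12, so w = 16.
Check: U(16, 16) = 1728.

w = 16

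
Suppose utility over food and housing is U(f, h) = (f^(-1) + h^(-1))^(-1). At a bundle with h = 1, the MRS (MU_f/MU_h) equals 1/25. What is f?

f = 5

For CES with ρ = -1, MRS = (h/f)^2.
Setting (1/f)^2 = 1/25 gives 1/f = 0.2 and f = 5.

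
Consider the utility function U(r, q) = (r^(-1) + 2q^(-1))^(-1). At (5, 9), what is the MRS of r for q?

MRS = 81/50

For CES with ρ = -1, MRS = (1/2)·(q/r)^2.
At (5, 9): MRS = 81/50.
The indifference curve has slope −81/50 at this bundle.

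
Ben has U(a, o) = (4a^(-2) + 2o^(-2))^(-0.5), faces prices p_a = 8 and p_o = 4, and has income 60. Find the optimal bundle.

a* = 5, o* = 5

For CES with ρ = -2, MRS = (4/2)·(o/a)^3.
Tangency: set MRS = p_a/p_o = 8/4 = 2.
So (o/a)^3 = 1; taking the cube root, o/a = 1, i.e. o = a.
Substitute into the budget 8·a + 4·o = 60: 12·a = 60, so a* = 5 and o* = 5.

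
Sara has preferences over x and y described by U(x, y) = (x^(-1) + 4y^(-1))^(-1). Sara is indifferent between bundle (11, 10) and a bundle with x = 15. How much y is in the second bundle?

U depends on (x, y) only through S = x^(-1) + 4y^(-1), so equal utility means equal S. At (11, 10): S = 27/55.
With x = 15: 15^(-1) = 1/15, so 4y^(-1) = 27/55 − 1/15 = 14/33, i.e. y^(-1) = 7/66.
Hence y = 1/(7/66) = 66/7.
Check: U(15, 66/7) = 2.037.

y = 66/7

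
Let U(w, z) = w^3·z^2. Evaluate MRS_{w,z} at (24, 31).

MRS = 31/16

MU_w = 3·w^2·z^2 and MU_z = 2·w^3·z.
MRS = MU_w/MU_z = (3/2)·z/w.
At (24, 31): MRS = 31/16.
So at (24, 31) the consumer would give up 31/16 units of z for one more unit of w.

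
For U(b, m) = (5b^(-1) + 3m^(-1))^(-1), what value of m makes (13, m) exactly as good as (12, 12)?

U depends on (b, m) only through S = 5b^(-1) + 3m^(-1), so equal utility means equal S. At (12, 12): S = 2/3.
With b = 13: 5·13^(-1) = 5/13, so 3m^(-1) = 2/3 − 5/13 = 11/39, i.e. m^(-1) = 11/117.
Hence m = 1/(11/117) = 117/11.
Check: U(13, 117/11) = 1.5.

m = 117/11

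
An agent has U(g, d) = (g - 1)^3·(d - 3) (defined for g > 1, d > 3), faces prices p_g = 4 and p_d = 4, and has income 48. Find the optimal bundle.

g* = 7, d* = 5

MU_g = 3·(g−1)^2·(d−3), MU_d = (g−1)^3.
MRS = (3/1)·(d−3)/(g−1).
Tangency: set MRS = p_g/p_d = 4/4 = 1.
So (3/1)·(d − 3)/(g − 1) = 1, i.e. (d − 3) = (1/3)·(g − 1).
Rewrite the budget in excess-of-subsistence terms: 4·(g − 1) + 4·(d − 3) = 48 − 4·1 − 4·3 = 32.
Substituting, (16/3)·(g − 1) = 32, so g − 1 = 6 and g* = 7.
Then d − 3 = (1/3)·6 = 2, so d* = 5.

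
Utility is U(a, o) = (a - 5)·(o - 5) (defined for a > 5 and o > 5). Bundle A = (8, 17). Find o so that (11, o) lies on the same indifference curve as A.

U(8, 17) = 36.
Set U(11, o) = 36 and solve.
With a = 11: (11 − 5) = 6, so (o − 5) = 36/6 = 6.
So o = 5 + 6 = 11.
Check: U(11, 11) = 36.

o = 11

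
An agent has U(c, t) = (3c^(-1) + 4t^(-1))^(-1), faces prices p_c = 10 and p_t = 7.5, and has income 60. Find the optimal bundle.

c* = 3, t* = 4

For CES with ρ = -1, MRS = (3/4)·(t/c)^2.
Tangency: set MRS = p_c/p_t = 10/7.5 = 4/3.
So (t/c)^2 = 16/9; taking the square root, t/c = 4/3, i.e. t = (4/3)·c.
Substitute into the budget 10·c + 7.5·t = 60: 20·c = 60, so c* = 3 and t* = (4/3)·3 = 4.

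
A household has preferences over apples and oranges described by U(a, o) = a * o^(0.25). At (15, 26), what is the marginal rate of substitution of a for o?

MU_a = o^(0.25) and MU_o = 0.25·a·o^(-0.75).
MRS = MU_a/MU_o = (4)·o/a.
At (15, 26): MRS = 104/15.
The indifference curve has slope −104/15 at this bundle.

MRS = 104/15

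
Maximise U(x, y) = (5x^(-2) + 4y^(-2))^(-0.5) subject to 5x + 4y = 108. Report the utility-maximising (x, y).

x* = 12, y* = 12

For CES with ρ = -2, MRS = (5/4)·(y/x)^3.
Tangency: set MRS = p_x/p_y = 5/4 = 1.25.
So (y/x)^3 = 1; taking the cube root, y/x = 1, i.e. y = x.
Substitute into the budget 5·x + 4·y = 108: 9·x = 108, so x* = 12 and y* = 12.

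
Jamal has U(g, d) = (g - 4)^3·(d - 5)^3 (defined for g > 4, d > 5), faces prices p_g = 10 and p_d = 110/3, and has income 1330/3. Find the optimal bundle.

MU_g = 3·(g−4)^2·(d−5)^3, MU_d = 3·(g−4)^3·(d−5)^2.
MRS = (d−5)/(g−4).
Tangency: set MRS = p_g/p_d = 10/(110/3) = 3/11.
So (d − 5)/(g − 4) = 3/11, i.e. (d − 5) = (3/11)·(g − 4).
Rewrite the budget in excess-of-subsistence terms: 10·(g − 4) + (110/3)·(d − 5) = 1330/3 − 10·4 − (110/3)·5 = 220.
Substituting, 20·(g − 4) = 220, so g − 4 = 11 and g* = 15.
Then d − 5 = (3/11)·11 = 3, so d* = 8.

g* = 15, d* = 8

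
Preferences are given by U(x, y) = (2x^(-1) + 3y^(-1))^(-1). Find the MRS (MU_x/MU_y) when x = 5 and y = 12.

MRS = 96/25

For CES with ρ = -1, MRS = (2/3)·(y/x)^2.
At (5, 12): MRS = 96/25.
That is, one extra unit of x is worth 96/25 units of y at the margin.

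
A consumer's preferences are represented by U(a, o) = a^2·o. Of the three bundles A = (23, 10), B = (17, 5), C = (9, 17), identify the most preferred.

Evaluate utility at each bundle:
U(A) = 5290.
U(B) = 1445.
U(C) = 1377.
Highest utility is A, so A ≻ B ≻ C.

Bundle A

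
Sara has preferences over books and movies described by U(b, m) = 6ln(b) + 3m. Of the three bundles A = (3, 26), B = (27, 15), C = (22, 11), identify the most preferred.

Bundle A

Evaluate utility at each bundle:
U(A) = 84.592.
U(B) = 64.775.
U(C) = 51.546.
Highest utility is A, so A ≻ B ≻ C.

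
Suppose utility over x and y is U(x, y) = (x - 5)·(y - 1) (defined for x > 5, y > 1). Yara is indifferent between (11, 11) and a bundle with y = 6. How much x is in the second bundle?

U(11, 11) = 60.
Set U(x, 6) = 60 and solve.
With y = 6: (6 − 1) = 5, so (x − 5) = 60/5 = 12.
So x = 5 + 12 = 17.
Check: U(17, 6) = 60.

x = 17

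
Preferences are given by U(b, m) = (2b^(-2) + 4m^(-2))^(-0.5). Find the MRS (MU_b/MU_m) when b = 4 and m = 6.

MRS = 27/16

For CES with ρ = -2, MRS = (2/4)·(m/b)^3.
At (4, 6): MRS = 27/16.
That is, one extra unit of b is worth 27/16 units of m at the margin.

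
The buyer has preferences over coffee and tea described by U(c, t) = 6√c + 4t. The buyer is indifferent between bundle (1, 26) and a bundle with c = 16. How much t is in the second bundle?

t = 21.5

U(1, 26) = 110.
Set U(16, t) = 110 and solve.
With c = 16: √16 = 4, so 4t = 110 − 6·4 = 86 and t = 21.5.
Check: U(16, 21.5) = 110.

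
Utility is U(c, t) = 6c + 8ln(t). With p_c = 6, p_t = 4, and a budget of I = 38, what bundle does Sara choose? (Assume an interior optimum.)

c* = 5, t* = 2

MU_c = 6, MU_t = 8/t.
MRS = 6 ÷ (8/t).
Tangency: set MRS = p_c/p_t = 6/4 = 1.5.
MRS depends only on t: 0.75·t = 1.5 ⇒ t* = 1.5/0.75 = 2.
From the budget, 6·c = 38 − 4·2 = 30, so c* = 5.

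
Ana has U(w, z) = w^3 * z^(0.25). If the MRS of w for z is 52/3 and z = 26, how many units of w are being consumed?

MU_w = 3·w^2·z^(0.25) and MU_z = 0.25·w^3·z^(-0.75).
MRS = MU_w/MU_z = (12)·z/w.
Substitute z = 26: MRS = 312/w. Setting 312/w = 52/3 gives w = 312/(52/3) = 18.

w = 18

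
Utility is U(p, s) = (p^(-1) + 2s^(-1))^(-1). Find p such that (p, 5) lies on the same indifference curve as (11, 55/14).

U depends on (p, s) only through S = p^(-1) + 2s^(-1), so equal utility means equal S. At (11, 55/14): S = 0.6.
With s = 5: 2·5^(-1) = 0.4, so p^(-1) = 0.6 − 0.4 = 0.2.
Hence p = 1/0.2 = 5.
Check: U(5, 5) = 1.6667.

p = 5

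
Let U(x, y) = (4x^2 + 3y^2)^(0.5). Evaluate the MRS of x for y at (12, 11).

MRS = 16/11

For CES with ρ = 2, MRS = (4/3)·(y/x)^(-1).
At (12, 11): MRS = 16/11.
That is, one extra unit of x is worth 16/11 units of y at the margin.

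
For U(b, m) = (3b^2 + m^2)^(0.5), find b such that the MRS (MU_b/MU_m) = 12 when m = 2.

For CES with ρ = 2, MRS = (3/1)·(m/b)^(-1).
Setting (3/1)·(2/b)^(-1) = 12 gives (2/b)^(-1) = 4, so 2/b = 0.25 and b = 8.

b = 8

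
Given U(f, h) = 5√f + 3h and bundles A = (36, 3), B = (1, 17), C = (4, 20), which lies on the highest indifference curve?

Bundle C

Evaluate utility at each bundle:
U(A) = 39.000.
U(B) = 56.000.
U(C) = 70.000.
Highest utility is C, so C ≻ B ≻ A.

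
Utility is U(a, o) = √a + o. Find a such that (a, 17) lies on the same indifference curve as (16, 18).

a = 25

U(16, 18) = 22.
Set U(a, 17) = 22 and solve.
With o = 17: √a = 22 − 17 = 5, so √a = 5 and a = 25.
Check: U(25, 17) = 22.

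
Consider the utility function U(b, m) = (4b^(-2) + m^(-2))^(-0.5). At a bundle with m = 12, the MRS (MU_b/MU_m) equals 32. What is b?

b = 6

For CES with ρ = -2, MRS = (4/1)·(m/b)^3.
Setting (4/1)·(12/b)^3 = 32 gives (12/b)^3 = 8, so 12/b = 2 and b = 6.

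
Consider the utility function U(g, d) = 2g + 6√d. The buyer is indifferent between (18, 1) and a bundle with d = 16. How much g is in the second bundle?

U(18, 1) = 42.
Set U(g, 16) = 42 and solve.
With d = 16: √16 = 4, so 2g = 42 − 6·4 = 18 and g = 9.
Check: U(9, 16) = 42.

g = 9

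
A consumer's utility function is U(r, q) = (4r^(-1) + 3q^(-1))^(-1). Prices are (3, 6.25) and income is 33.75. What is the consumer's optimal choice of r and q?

r* = 5, q* = 3

For CES with ρ = -1, MRS = (4/3)·(q/r)^2.
Tangency: set MRS = p_r/p_q = 3/6.25 = 12/25.
So (q/r)^2 = 9/25; taking the square root, q/r = 0.6, i.e. q = 0.6·r.
Substitute into the budget 3·r + 6.25·q = 33.75: 6.75·r = 33.75, so r* = 5 and q* = 0.6·5 = 3.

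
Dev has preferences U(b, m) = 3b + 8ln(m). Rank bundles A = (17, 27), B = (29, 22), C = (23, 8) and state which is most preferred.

Bundle B

Evaluate utility at each bundle:
U(A) = 77.367.
U(B) = 111.728.
U(C) = 85.636.
Highest utility is B, so B ≻ C ≻ A.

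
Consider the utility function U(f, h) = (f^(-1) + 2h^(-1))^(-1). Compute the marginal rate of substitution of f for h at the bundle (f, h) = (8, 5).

For CES with ρ = -1, MRS = (1/2)·(h/f)^2.
At (8, 5): MRS = 25/128.
So at (8, 5) the consumer would give up 25/128 units of h for one more unit of f.

MRS = 25/128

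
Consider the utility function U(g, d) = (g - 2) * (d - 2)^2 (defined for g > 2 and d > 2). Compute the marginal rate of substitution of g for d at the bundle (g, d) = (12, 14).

MRS = 0.6

MU_g = (d−2)^2, MU_d = 2·(g−2)·(d−2).
MRS = (1/2)·(d−2)/(g−2).
At (12, 14): MRS = 0.6.
The indifference curve has slope −0.6 at this bundle.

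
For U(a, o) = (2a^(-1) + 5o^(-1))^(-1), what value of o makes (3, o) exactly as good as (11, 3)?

o = 55/13

U depends on (a, o) only through S = 2a^(-1) + 5o^(-1), so equal utility means equal S. At (11, 3): S = 61/33.
With a = 3: 2·3^(-1) = 2/3, so 5o^(-1) = 61/33 − 2/3 = 13/11, i.e. o^(-1) = 13/55.
Hence o = 1/(13/55) = 55/13.
Check: U(3, 55/13) = 0.541.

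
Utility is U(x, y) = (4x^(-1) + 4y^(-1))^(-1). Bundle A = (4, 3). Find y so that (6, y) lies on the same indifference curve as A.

U depends on (x, y) only through S = 4x^(-1) + 4y^(-1), so equal utility means equal S. At (4, 3): S = 7/3.
With x = 6: 4·6^(-1) = 2/3, so 4y^(-1) = 7/3 − 2/3 = 5/3, i.e. y^(-1) = 5/12.
Hence y = 1/(5/12) = 2.4.
Check: U(6, 2.4) = 0.4286.

y = 2.4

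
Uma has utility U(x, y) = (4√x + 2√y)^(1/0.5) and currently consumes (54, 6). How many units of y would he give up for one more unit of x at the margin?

For CES with ρ = 0.5, MRS = (4/2)·√(y/x).
At (54, 6): MRS = 2/3.
That is, one extra unit of x is worth 2/3 units of y at the margin.

MRS = 2/3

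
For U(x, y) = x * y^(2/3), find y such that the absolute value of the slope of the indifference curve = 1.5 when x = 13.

MU_x = y^(2/3) and MU_y = 2/3·x·y^(-1/3).
MRS = MU_x/MU_y = (1.5)·y/x.
Substitute x = 13: MRS = y/(26/3). Setting y/(26/3) = 1.5 gives y = 1.5·(26/3) = 13.

y = 13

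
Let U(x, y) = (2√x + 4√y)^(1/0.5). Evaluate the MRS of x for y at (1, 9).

MRS = 1.5

For CES with ρ = 0.5, MRS = (2/4)·√(y/x).
At (1, 9): MRS = 1.5.
The indifference curve has slope −1.5 at this bundle.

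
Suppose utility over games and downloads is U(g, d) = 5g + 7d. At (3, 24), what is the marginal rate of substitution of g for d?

MRS = 5/7

MU_g = 5, MU_d = 7, so MRS = 5/7 at every bundle.
At (3, 24): MRS = 5/7.
That is, one extra unit of g is worth 5/7 units of d at the margin.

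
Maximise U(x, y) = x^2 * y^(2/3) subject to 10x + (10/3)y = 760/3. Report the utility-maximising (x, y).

x* = 19, y* = 19

MU_x = 2·x·y^(2/3) and MU_y = 2/3·x^2·y^(-1/3).
MRS = MU_x/MU_y = (3)·y/x.
Tangency: set MRS = p_x/p_y = 10/(10/3) = 3.
So (3)·y/x = 3, i.e. y = x.
Substitute into the budget 10·x + (10/3)·y = 760/3: (40/3)·x = 760/3, so x* = 19.
Then y* = 19.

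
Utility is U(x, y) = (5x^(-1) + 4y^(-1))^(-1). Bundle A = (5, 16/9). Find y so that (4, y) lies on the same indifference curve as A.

y = 2

U depends on (x, y) only through S = 5x^(-1) + 4y^(-1), so equal utility means equal S. At (5, 16/9): S = 3.25.
With x = 4: 5·4^(-1) = 1.25, so 4y^(-1) = 3.25 − 1.25 = 2, i.e. y^(-1) = 0.5.
Hence y = 1/0.5 = 2.
Check: U(4, 2) = 0.3077.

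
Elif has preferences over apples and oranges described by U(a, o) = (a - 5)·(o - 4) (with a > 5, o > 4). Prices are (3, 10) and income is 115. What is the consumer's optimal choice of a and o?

a* = 15, o* = 7

MU_a = (o−4), MU_o = (a−5).
MRS = (o−4)/(a−5).
Tangency: set MRS = p_a/p_o = 3/10 = 0.3.
So (o − 4)/(a − 5) = 0.3, i.e. (o − 4) = 0.3·(a − 5).
Rewrite the budget in excess-of-subsistence terms: 3·(a − 5) + 10·(o − 4) = 115 − 3·5 − 10·4 = 60.
Substituting, 6·(a − 5) = 60, so a − 5 = 10 and a* = 15.
Then o − 4 = 0.3·10 = 3, so o* = 7.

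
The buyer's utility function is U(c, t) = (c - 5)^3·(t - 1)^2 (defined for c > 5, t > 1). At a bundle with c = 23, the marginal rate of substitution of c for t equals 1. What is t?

t = 13

MU_c = 3·(c−5)^2·(t−1)^2, MU_t = 2·(c−5)^3·(t−1).
MRS = (3/2)·(t−1)/(c−5).
Substitute c = 23: MRS = (t − 1)/12. Setting this equal to 1 gives t − 1 = 1·12 = 12, so t = 13.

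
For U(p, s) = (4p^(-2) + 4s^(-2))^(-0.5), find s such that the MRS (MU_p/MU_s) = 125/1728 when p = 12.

For CES with ρ = -2, MRS = (s/p)^3.
Setting (s/12)^3 = 125/1728 gives s/12 = 5/12 and s = 5.

s = 5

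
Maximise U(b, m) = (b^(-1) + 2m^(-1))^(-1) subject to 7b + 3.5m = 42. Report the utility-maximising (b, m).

b* = 3, m* = 6

For CES with ρ = -1, MRS = (1/2)·(m/b)^2.
Tangency: set MRS = p_b/p_m = 7/3.5 = 2.
So (m/b)^2 = 4; taking the square root, m/b = 2, i.e. m = 2·b.
Substitute into the budget 7·b + 3.5·m = 42: 14·b = 42, so b* = 3 and m* = 2·3 = 6.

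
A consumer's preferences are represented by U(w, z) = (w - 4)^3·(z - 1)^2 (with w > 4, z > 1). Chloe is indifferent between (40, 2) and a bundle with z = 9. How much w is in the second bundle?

U(40, 2) = 46656.
Set U(w, 9) = 46656 and solve.
With z = 9: (9 − 1)^2 = 64, so (w − 4)^3 = 46656/64 = 729.
Taking the cube root (with w > 4): w − 4 = 9, so w = 13.
Check: U(13, 9) = 46656.

w = 13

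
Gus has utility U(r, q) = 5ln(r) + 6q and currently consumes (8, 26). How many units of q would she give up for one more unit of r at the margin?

MRS = 5/48

MU_r = 5/r, MU_q = 6.
MRS = 5/r ÷ 6.
At (8, 26): MRS = 5/48.
That is, one extra unit of r is worth 5/48 units of q at the margin.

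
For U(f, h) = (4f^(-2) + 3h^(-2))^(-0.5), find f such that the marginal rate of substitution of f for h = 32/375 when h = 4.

For CES with ρ = -2, MRS = (4/3)·(h/f)^3.
Setting (4/3)·(4/f)^3 = 32/375 gives (4/f)^3 = 8/125, so 4/f = 0.4 and f = 10.

f = 10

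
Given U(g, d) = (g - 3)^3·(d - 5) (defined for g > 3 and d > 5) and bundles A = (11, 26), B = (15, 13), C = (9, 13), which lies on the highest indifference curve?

Bundle B

Evaluate utility at each bundle:
U(A) = 10752.
U(B) = 13824.
U(C) = 1728.
Highest utility is B, so B ≻ A ≻ C.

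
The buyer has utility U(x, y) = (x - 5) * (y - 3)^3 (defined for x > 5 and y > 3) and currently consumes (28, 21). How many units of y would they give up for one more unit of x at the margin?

MU_x = (y−3)^3, MU_y = 3·(x−5)·(y−3)^2.
MRS = (1/3)·(y−3)/(x−5).
At (28, 21): MRS = 6/23.
So at (28, 21) the consumer would give up 6/23 units of y for one more unit of x.

MRS = 6/23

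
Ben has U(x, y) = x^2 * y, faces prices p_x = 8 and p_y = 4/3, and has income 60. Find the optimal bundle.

x* = 5, y* = 15

MU_x = 2·x·y and MU_y = x^2.
MRS = MU_x/MU_y = (2/1)·y/x.
Tangency: set MRS = p_x/p_y = 8/(4/3) = 6.
So (2/1)·y/x = 6, i.e. y = 3·x.
Substitute into the budget 8·x + (4/3)·y = 60: 12·x = 60, so x* = 5.
Then y* = 3·5 = 15.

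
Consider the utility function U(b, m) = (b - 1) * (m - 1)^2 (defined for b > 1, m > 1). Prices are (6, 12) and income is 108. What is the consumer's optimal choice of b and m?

MU_b = (m−1)^2, MU_m = 2·(b−1)·(m−1).
MRS = (1/2)·(m−1)/(b−1).
Tangency: set MRS = p_b/p_m = 6/12 = 0.5.
So (1/2)·(m − 1)/(b − 1) = 0.5, i.e. (m − 1) = (b − 1).
Rewrite the budget in excess-of-subsistence terms: 6·(b − 1) + 12·(m − 1) = 108 − 6·1 − 12·1 = 90.
Substituting, 18·(b − 1) = 90, so b − 1 = 5 and b* = 6.
Then m − 1 = 5, so m* = 6.

b* = 6, m* = 6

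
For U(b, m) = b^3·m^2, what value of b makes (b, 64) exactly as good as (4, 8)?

U(4, 8) = 4096.
Set U(b, 64) = 4096 and solve.
With m = 64: 64^2 = 4096, so b^3 = 4096/4096 = 1; taking the cube root, b = 1.
Check: U(1, 64) = 4096.

b = 1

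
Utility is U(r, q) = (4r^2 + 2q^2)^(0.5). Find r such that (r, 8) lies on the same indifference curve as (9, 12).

U depends on (r, q) only through S = 4r^2 + 2q^2, so equal utility means equal S. At (9, 12): S = 612.
With q = 8: 2·8^2 = 128, so 4r^2 = 612 − 128 = 484, i.e. r^2 = 121.
Hence r = √121 = 11.
Check: U(11, 8) = 24.7386.

r = 11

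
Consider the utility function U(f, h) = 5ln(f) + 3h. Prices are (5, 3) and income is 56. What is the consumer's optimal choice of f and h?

MU_f = 5/f, MU_h = 3.
MRS = 5/f ÷ 3.
Tangency: set MRS = p_f/p_h = 5/3.
MRS depends only on f: (5/3)/f = 5/3 ⇒ f* = (5/3)/(5/3) = 1.
From the budget, 3·h = 56 − 5·1 = 51, so h* = 17.

f* = 1, h* = 17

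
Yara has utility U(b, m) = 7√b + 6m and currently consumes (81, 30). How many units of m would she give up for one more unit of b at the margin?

MRS = 7/108

MU_b = 7/(2√b), MU_m = 6.
MRS = 7/(2√b) ÷ 6.
At (81, 30): MRS = 7/108.
That is, one extra unit of b is worth 7/108 units of m at the margin.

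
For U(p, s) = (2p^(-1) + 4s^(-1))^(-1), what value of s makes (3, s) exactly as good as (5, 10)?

U depends on (p, s) only through S = 2p^(-1) + 4s^(-1), so equal utility means equal S. At (5, 10): S = 0.8.
With p = 3: 2·3^(-1) = 2/3, so 4s^(-1) = 0.8 − 2/3 = 2/15, i.e. s^(-1) = 1/30.
Hence s = 1/(1/30) = 30.
Check: U(3, 30) = 1.25.

s = 30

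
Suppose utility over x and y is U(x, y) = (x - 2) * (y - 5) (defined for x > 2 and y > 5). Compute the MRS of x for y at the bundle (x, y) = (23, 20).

MRS = 5/7

MU_x = (y−5), MU_y = (x−2).
MRS = (y−5)/(x−2).
At (23, 20): MRS = 5/7.
That is, one extra unit of x is worth 5/7 units of y at the margin.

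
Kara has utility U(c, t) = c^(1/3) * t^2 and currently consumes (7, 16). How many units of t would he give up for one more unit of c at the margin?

MRS = 8/21

MU_c = 1/3·c^(-2/3)·t^2 and MU_t = 2·c^(1/3)·t.
MRS = MU_c/MU_t = (1/6)·t/c.
At (7, 16): MRS = 8/21.
That is, one extra unit of c is worth 8/21 units of t at the margin.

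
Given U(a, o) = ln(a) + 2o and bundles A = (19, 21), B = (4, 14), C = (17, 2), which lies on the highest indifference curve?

Evaluate utility at each bundle:
U(A) = 44.944.
U(B) = 29.386.
U(C) = 6.833.
Highest utility is A, so A ≻ B ≻ C.

Bundle A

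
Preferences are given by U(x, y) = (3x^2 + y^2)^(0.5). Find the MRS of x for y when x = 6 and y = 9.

MRS = 2

For CES with ρ = 2, MRS = (3/1)·(y/x)^(-1).
At (6, 9): MRS = 2.
So at (6, 9) the consumer would give up 2 units of y for one more unit of x.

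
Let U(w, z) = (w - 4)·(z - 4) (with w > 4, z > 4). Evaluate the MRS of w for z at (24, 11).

MU_w = (z−4), MU_z = (w−4).
MRS = (z−4)/(w−4).
At (24, 11): MRS = 0.35.
So at (24, 11) the consumer would give up 0.35 units of z for one more unit of w.

MRS = 0.35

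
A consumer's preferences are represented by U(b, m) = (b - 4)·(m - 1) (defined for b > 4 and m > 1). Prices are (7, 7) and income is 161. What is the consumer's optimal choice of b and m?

MU_b = (m−1), MU_m = (b−4).
MRS = (m−1)/(b−4).
Tangency: set MRS = p_b/p_m = 7/7 = 1.
So (m − 1)/(b − 4) = 1, i.e. (m − 1) = (b − 4).
Rewrite the budget in excess-of-subsistence terms: 7·(b − 4) + 7·(m − 1) = 161 − 7·4 − 7·1 = 126.
Substituting, 14·(b − 4) = 126, so b − 4 = 9 and b* = 13.
Then m − 1 = 9, so m* = 10.

b* = 13, m* = 10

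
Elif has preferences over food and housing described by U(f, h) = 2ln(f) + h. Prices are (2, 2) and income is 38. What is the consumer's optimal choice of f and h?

f* = 2, h* = 17

MU_f = 2/f, MU_h = 1.
MRS = 2/f ÷ 1.
Tangency: set MRS = p_f/p_h = 2/2 = 1.
MRS depends only on f: 2/f = 1 ⇒ f* = 2/1 = 2.
From the budget, 2·h = 38 − 2·2 = 34, so h* = 17.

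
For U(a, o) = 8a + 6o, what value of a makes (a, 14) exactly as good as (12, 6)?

a = 6

U(12, 6) = 132.
Set U(a, 14) = 132 and solve.
8a + 6·14 = 132 ⇒ 8a = 48 ⇒ a = 6.
Check: U(6, 14) = 132.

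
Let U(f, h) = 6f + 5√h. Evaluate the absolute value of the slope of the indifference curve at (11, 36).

MRS = 14.4

MU_f = 6, MU_h = 5/(2√h).
MRS = 6 ÷ (5/(2√h)).
At (11, 36): MRS = 14.4.
The indifference curve has slope −14.4 at this bundle.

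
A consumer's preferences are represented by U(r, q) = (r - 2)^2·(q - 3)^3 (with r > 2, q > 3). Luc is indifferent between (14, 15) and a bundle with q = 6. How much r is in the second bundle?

r = 98

U(14, 15) = 248832.
Set U(r, 6) = 248832 and solve.
With q = 6: (6 − 3)^3 = 27, so (r − 2)^2 = 248832/27 = 9216.
Taking the square root (with r > 2): r − 2 = 96, so r = 98.
Check: U(98, 6) = 248832.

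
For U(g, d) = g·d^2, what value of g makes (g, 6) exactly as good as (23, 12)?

g = 92

U(23, 12) = 3312.
Set U(g, 6) = 3312 and solve.
With d = 6: 6^2 = 36, so g = 3312/36 = 92.
Check: U(92, 6) = 3312.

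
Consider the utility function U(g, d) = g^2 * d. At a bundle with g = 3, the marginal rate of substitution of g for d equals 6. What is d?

MU_g = 2·g·d and MU_d = g^2.
MRS = MU_g/MU_d = (2/1)·d/g.
Substitute g = 3: MRS = d/1.5. Setting d/1.5 = 6 gives d = 6·1.5 = 9.

d = 9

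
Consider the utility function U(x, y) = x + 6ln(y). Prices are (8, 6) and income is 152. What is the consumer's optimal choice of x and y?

MU_x = 1, MU_y = 6/y.
MRS = 1 ÷ (6/y).
Tangency: set MRS = p_x/p_y = 8/6 = 4/3.
MRS depends only on y: (1/6)·y = 4/3 ⇒ y* = (4/3)/(1/6) = 8.
From the budget, 8·x = 152 − 6·8 = 104, so x* = 13.

x* = 13, y* = 8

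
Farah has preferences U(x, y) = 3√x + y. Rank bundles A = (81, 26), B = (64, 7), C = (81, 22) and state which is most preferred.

Evaluate utility at each bundle:
U(A) = 53.000.
U(B) = 31.000.
U(C) = 49.000.
Highest utility is A, so A ≻ C ≻ B.

Bundle A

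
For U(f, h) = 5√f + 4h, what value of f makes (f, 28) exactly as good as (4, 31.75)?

f = 25

U(4, 31.75) = 137.
Set U(f, 28) = 137 and solve.
With h = 28: 5√f = 137 − 4·28 = 25, so √f = 5 and f = 25.
Check: U(25, 28) = 137.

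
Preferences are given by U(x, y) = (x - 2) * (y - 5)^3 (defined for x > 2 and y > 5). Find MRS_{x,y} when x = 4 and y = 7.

MU_x = (y−5)^3, MU_y = 3·(x−2)·(y−5)^2.
MRS = (1/3)·(y−5)/(x−2).
At (4, 7): MRS = 1/3.
The indifference curve has slope −1/3 at this bundle.

MRS = 1/3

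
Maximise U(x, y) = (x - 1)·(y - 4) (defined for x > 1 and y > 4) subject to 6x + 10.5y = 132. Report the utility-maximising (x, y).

x* = 8, y* = 8

MU_x = (y−4), MU_y = (x−1).
MRS = (y−4)/(x−1).
Tangency: set MRS = p_x/p_y = 6/10.5 = 4/7.
So (y − 4)/(x − 1) = 4/7, i.e. (y − 4) = (4/7)·(x − 1).
Rewrite the budget in excess-of-subsistence terms: 6·(x − 1) + 10.5·(y − 4) = 132 − 6·1 − 10.5·4 = 84.
Substituting, 12·(x − 1) = 84, so x − 1 = 7 and x* = 8.
Then y − 4 = (4/7)·7 = 4, so y* = 8.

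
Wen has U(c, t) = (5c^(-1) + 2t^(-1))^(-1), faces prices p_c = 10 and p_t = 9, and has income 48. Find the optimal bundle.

For CES with ρ = -1, MRS = (5/2)·(t/c)^2.
Tangency: set MRS = p_c/p_t = 10/9.
So (t/c)^2 = 4/9; taking the square root, t/c = 2/3, i.e. t = (2/3)·c.
Substitute into the budget 10·c + 9·t = 48: 16·c = 48, so c* = 3 and t* = (2/3)·3 = 2.

c* = 3, t* = 2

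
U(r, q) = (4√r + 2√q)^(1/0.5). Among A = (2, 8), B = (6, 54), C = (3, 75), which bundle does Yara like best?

Evaluate utility at each bundle:
U(A) = 128.000.
U(B) = 600.000.
U(C) = 588.000.
Highest utility is B, so B ≻ C ≻ A.

Bundle B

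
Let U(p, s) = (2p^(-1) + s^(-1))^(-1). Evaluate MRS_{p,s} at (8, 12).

MRS = 4.5

For CES with ρ = -1, MRS = (2/1)·(s/p)^2.
At (8, 12): MRS = 4.5.
That is, one extra unit of p is worth 4.5 units of s at the margin.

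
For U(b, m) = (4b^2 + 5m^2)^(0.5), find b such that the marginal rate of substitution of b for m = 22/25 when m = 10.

b = 11

For CES with ρ = 2, MRS = (4/5)·(m/b)^(-1).
Setting (4/5)·(10/b)^(-1) = 22/25 gives (10/b)^(-1) = 1.1, so 10/b = 10/11 and b = 11.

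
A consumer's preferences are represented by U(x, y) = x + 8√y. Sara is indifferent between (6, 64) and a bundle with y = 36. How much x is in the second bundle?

x = 22

U(6, 64) = 70.
Set U(x, 36) = 70 and solve.
With y = 36: √36 = 6, so x = 70 − 8·6 = 22.
Check: U(22, 36) = 70.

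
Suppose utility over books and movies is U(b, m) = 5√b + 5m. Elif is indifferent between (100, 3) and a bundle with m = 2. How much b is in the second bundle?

U(100, 3) = 65.
Set U(b, 2) = 65 and solve.
With m = 2: 5√b = 65 − 5·2 = 55, so √b = 11 and b = 121.
Check: U(121, 2) = 65.

b = 121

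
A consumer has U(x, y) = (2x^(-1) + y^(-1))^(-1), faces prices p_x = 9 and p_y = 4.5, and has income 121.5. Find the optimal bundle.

For CES with ρ = -1, MRS = (2/1)·(y/x)^2.
Tangency: set MRS = p_x/p_y = 9/4.5 = 2.
So (y/x)^2 = 1; taking the square root, y/x = 1, i.e. y = x.
Substitute into the budget 9·x + 4.5·y = 121.5: 13.5·x = 121.5, so x* = 9 and y* = 9.

x* = 9, y* = 9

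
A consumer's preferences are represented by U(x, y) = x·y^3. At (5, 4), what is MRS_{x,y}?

MRS = 4/15

MU_x = y^3 and MU_y = 3·x·y^2.
MRS = MU_x/MU_y = (1/3)·y/x.
At (5, 4): MRS = 4/15.
The indifference curve has slope −4/15 at this bundle.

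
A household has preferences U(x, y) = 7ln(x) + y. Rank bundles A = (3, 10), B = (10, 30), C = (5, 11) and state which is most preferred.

Evaluate utility at each bundle:
U(A) = 17.690.
U(B) = 46.118.
U(C) = 22.266.
Highest utility is B, so B ≻ C ≻ A.

Bundle B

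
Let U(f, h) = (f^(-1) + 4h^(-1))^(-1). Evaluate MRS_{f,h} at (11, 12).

For CES with ρ = -1, MRS = (1/4)·(h/f)^2.
At (11, 12): MRS = 36/121.
The indifference curve has slope −36/121 at this bundle.

MRS = 36/121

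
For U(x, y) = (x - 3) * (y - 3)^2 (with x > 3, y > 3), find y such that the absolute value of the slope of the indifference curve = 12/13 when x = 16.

y = 27

MU_x = (y−3)^2, MU_y = 2·(x−3)·(y−3).
MRS = (1/2)·(y−3)/(x−3).
Substitute x = 16: MRS = (y − 3)/26. Setting this equal to 12/13 gives y − 3 = (12/13)·26 = 24, so y = 27.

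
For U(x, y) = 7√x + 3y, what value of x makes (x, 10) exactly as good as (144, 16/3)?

x = 100

U(144, 16/3) = 100.
Set U(x, 10) = 100 and solve.
With y = 10: 7√x = 100 − 3·10 = 70, so √x = 10 and x = 100.
Check: U(100, 10) = 100.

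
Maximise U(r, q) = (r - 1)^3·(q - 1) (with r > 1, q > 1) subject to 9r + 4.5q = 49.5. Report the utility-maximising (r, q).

MU_r = 3·(r−1)^2·(q−1), MU_q = (r−1)^3.
MRS = (3/1)·(q−1)/(r−1).
Tangency: set MRS = p_r/p_q = 9/4.5 = 2.
So (3/1)·(q − 1)/(r − 1) = 2, i.e. (q − 1) = (2/3)·(r − 1).
Rewrite the budget in excess-of-subsistence terms: 9·(r − 1) + 4.5·(q − 1) = 49.5 − 9·1 − 4.5·1 = 36.
Substituting, 12·(r − 1) = 36, so r − 1 = 3 and r* = 4.
Then q − 1 = (2/3)·3 = 2, so q* = 3.

r* = 4, q* = 3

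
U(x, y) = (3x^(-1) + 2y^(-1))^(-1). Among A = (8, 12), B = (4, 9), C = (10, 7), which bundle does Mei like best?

Bundle A

Evaluate utility at each bundle:
U(A) = 1.846.
U(B) = 1.029.
U(C) = 1.707.
Highest utility is A, so A ≻ C ≻ B.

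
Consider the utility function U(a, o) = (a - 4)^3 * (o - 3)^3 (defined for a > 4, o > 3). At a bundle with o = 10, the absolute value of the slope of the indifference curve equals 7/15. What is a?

MU_a = 3·(a−4)^2·(o−3)^3, MU_o = 3·(a−4)^3·(o−3)^2.
MRS = (o−3)/(a−4).
Substitute o = 10: MRS = 7/(a − 4). Setting this equal to 7/15 gives a − 4 = 7/(7/15) = 15, so a = 19.

a = 19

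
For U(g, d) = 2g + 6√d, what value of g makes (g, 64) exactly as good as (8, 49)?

g = 5

U(8, 49) = 58.
Set U(g, 64) = 58 and solve.
With d = 64: √64 = 8, so 2g = 58 − 6·8 = 10 and g = 5.
Check: U(5, 64) = 58.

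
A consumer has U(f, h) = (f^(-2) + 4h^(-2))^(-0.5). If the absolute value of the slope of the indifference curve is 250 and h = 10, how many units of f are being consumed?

f = 1

For CES with ρ = -2, MRS = (1/4)·(h/f)^3.
Setting (1/4)·(10/f)^3 = 250 gives (10/f)^3 = 1000, so 10/f = 10 and f = 1.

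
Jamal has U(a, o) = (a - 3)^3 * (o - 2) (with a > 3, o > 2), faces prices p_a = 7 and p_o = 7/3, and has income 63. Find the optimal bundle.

MU_a = 3·(a−3)^2·(o−2), MU_o = (a−3)^3.
MRS = (3/1)·(o−2)/(a−3).
Tangency: set MRS = p_a/p_o = 7/(7/3) = 3.
So (3/1)·(o − 2)/(a − 3) = 3, i.e. (o − 2) = (a − 3).
Rewrite the budget in excess-of-subsistence terms: 7·(a − 3) + (7/3)·(o − 2) = 63 − 7·3 − (7/3)·2 = 112/3.
Substituting, (28/3)·(a − 3) = 112/3, so a − 3 = 4 and a* = 7.
Then o − 2 = 4, so o* = 6.

a* = 7, o* = 6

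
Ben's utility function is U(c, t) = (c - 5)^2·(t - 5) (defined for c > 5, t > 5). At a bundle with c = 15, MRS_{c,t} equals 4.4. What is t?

MU_c = 2·(c−5)·(t−5), MU_t = (c−5)^2.
MRS = (2/1)·(t−5)/(c−5).
Substitute c = 15: MRS = (t − 5)/5. Setting this equal to 4.4 gives t − 5 = 4.4·5 = 22, so t = 27.

t = 27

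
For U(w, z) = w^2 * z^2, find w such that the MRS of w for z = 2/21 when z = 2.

MU_w = 2·w·z^2 and MU_z = 2·w^2·z.
MRS = MU_w/MU_z = z/w.
Substitute z = 2: MRS = 2/w. Setting 2/w = 2/21 gives w = 2/(2/21) = 21.

w = 21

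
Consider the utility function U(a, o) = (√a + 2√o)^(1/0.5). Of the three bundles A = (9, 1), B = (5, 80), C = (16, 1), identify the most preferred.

Evaluate utility at each bundle:
U(A) = 25.000.
U(B) = 405.000.
U(C) = 36.000.
Highest utility is B, so B ≻ C ≻ A.

Bundle B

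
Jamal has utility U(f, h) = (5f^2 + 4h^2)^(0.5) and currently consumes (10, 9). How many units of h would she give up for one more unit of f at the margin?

For CES with ρ = 2, MRS = (5/4)·(h/f)^(-1).
At (10, 9): MRS = 25/18.
The indifference curve has slope −25/18 at this bundle.

MRS = 25/18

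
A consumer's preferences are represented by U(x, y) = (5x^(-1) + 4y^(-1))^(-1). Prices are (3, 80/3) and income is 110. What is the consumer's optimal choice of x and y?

x* = 10, y* = 3

For CES with ρ = -1, MRS = (5/4)·(y/x)^2.
Tangency: set MRS = p_x/p_y = 3/(80/3) = 9/80.
So (y/x)^2 = 9/100; taking the square root, y/x = 0.3, i.e. y = 0.3·x.
Substitute into the budget 3·x + (80/3)·y = 110: 11·x = 110, so x* = 10 and y* = 0.3·10 = 3.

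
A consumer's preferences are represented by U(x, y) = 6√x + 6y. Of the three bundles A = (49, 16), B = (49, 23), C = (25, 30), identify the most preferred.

Bundle C

Evaluate utility at each bundle:
U(A) = 138.000.
U(B) = 180.000.
U(C) = 210.000.
Highest utility is C, so C ≻ B ≻ A.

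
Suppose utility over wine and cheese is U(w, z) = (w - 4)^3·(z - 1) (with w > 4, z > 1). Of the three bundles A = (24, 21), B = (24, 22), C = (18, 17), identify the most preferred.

Bundle B

Evaluate utility at each bundle:
U(A) = 160000.
U(B) = 168000.
U(C) = 43904.
Highest utility is B, so B ≻ A ≻ C.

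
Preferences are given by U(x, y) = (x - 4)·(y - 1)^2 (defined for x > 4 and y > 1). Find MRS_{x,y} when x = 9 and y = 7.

MU_x = (y−1)^2, MU_y = 2·(x−4)·(y−1).
MRS = (1/2)·(y−1)/(x−4).
At (9, 7): MRS = 0.6.
The indifference curve has slope −0.6 at this bundle.

MRS = 0.6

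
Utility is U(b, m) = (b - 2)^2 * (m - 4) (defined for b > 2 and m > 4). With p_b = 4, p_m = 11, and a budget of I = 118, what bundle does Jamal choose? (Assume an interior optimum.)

b* = 13, m* = 6

MU_b = 2·(b−2)·(m−4), MU_m = (b−2)^2.
MRS = (2/1)·(m−4)/(b−2).
Tangency: set MRS = p_b/p_m = 4/11.
So (2/1)·(m − 4)/(b − 2) = 4/11, i.e. (m − 4) = (2/11)·(b − 2).
Rewrite the budget in excess-of-subsistence terms: 4·(b − 2) + 11·(m − 4) = 118 − 4·2 − 11·4 = 66.
Substituting, 6·(b − 2) = 66, so b − 2 = 11 and b* = 13.
Then m − 4 = (2/11)·11 = 2, so m* = 6.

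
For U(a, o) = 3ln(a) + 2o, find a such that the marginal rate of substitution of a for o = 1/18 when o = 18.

MU_a = 3/a, MU_o = 2.
MRS = 3/a ÷ 2.
MRS depends only on a: 1.5/a = 1/18 ⇒ a = 1.5/(1/18) = 27.

a = 27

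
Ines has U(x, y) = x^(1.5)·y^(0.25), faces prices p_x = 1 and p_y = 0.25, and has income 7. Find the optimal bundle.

x* = 6, y* = 4

MU_x = 1.5·√x·y^(0.25) and MU_y = 0.25·x^(1.5)·y^(-0.75).
MRS = MU_x/MU_y = (6)·y/x.
Tangency: set MRS = p_x/p_y = 1/0.25 = 4.
So (6)·y/x = 4, i.e. y = (2/3)·x.
Substitute into the budget 1·x + 0.25·y = 7: (7/6)·x = 7, so x* = 6.
Then y* = (2/3)·6 = 4.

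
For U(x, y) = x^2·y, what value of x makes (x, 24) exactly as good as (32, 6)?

x = 16

U(32, 6) = 6144.
Set U(x, 24) = 6144 and solve.
With y = 24: x^2 = 6144/24 = 256; taking the square root, x = 16.
Check: U(16, 24) = 6144.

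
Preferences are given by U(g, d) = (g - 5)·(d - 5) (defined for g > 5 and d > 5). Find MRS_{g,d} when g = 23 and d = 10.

MRS = 5/18

MU_g = (d−5), MU_d = (g−5).
MRS = (d−5)/(g−5).
At (23, 10): MRS = 5/18.
So at (23, 10) the consumer would give up 5/18 units of d for one more unit of g.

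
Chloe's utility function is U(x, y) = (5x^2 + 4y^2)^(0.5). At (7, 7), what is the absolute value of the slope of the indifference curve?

MRS = 1.25

For CES with ρ = 2, MRS = (5/4)·(y/x)^(-1).
At (7, 7): MRS = 1.25.
The indifference curve has slope −1.25 at this bundle.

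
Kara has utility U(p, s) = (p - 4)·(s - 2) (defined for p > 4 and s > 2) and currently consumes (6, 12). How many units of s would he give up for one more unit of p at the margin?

MRS = 5

MU_p = (s−2), MU_s = (p−4).
MRS = (s−2)/(p−4).
At (6, 12): MRS = 5.
So at (6, 12) the consumer would give up 5 units of s for one more unit of p.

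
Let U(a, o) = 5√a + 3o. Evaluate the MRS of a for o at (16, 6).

MU_a = 5/(2√a), MU_o = 3.
MRS = 5/(2√a) ÷ 3.
At (16, 6): MRS = 5/24.
That is, one extra unit of a is worth 5/24 units of o at the margin.

MRS = 5/24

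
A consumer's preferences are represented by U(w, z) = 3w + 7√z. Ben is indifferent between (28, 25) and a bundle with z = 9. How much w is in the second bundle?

U(28, 25) = 119.
Set U(w, 9) = 119 and solve.
With z = 9: √9 = 3, so 3w = 119 − 7·3 = 98 and w = 98/3.
Check: U(98/3, 9) = 119.

w = 98/3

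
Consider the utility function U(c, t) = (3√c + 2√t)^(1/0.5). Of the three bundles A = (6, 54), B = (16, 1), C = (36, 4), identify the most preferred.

Bundle A

Evaluate utility at each bundle:
U(A) = 486.000.
U(B) = 196.000.
U(C) = 484.000.
Highest utility is A, so A ≻ C ≻ B.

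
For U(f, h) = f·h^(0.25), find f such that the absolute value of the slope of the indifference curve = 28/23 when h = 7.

MU_f = h^(0.25) and MU_h = 0.25·f·h^(-0.75).
MRS = MU_f/MU_h = (4)·h/f.
Substitute h = 7: MRS = 28/f. Setting 28/f = 28/23 gives f = 28/(28/23) = 23.

f = 23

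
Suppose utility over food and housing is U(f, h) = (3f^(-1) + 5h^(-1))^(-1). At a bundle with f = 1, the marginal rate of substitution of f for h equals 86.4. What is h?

h = 12

For CES with ρ = -1, MRS = (3/5)·(h/f)^2.
Setting (3/5)·(h/1)^2 = 86.4 gives (h/1)^2 = 144, so h/1 = 12 and h = 12.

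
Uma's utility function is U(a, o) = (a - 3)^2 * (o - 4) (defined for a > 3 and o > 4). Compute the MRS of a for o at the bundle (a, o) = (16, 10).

MU_a = 2·(a−3)·(o−4), MU_o = (a−3)^2.
MRS = (2/1)·(o−4)/(a−3).
At (16, 10): MRS = 12/13.
That is, one extra unit of a is worth 12/13 units of o at the margin.

MRS = 12/13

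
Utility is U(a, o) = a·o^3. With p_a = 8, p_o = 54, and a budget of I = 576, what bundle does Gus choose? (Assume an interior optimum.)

MU_a = o^3 and MU_o = 3·a·o^2.
MRS = MU_a/MU_o = (1/3)·o/a.
Tangency: set MRS = p_a/p_o = 8/54 = 4/27.
So (1/3)·o/a = 4/27, i.e. o = (4/9)·a.
Substitute into the budget 8·a + 54·o = 576: 32·a = 576, so a* = 18.
Then o* = (4/9)·18 = 8.

a* = 18, o* = 8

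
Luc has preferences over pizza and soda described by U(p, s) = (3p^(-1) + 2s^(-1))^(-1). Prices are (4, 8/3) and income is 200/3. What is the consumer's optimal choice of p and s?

p* = 10, s* = 10

For CES with ρ = -1, MRS = (3/2)·(s/p)^2.
Tangency: set MRS = p_p/p_s = 4/(8/3) = 1.5.
So (s/p)^2 = 1; taking the square root, s/p = 1, i.e. s = p.
Substitute into the budget 4·p + (8/3)·s = 200/3: (20/3)·p = 200/3, so p* = 10 and s* = 10.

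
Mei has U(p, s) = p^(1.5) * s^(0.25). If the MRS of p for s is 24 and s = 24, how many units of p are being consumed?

MU_p = 1.5·√p·s^(0.25) and MU_s = 0.25·p^(1.5)·s^(-0.75).
MRS = MU_p/MU_s = (6)·s/p.
Substitute s = 24: MRS = 144/p. Setting 144/p = 24 gives p = 144/24 = 6.

p = 6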